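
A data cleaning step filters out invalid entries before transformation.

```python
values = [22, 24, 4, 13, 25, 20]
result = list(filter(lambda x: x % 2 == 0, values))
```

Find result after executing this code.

Step 1: Filter elements divisible by 2:
  22 % 2 = 0: kept
  24 % 2 = 0: kept
  4 % 2 = 0: kept
  13 % 2 = 1: removed
  25 % 2 = 1: removed
  20 % 2 = 0: kept
Therefore result = [22, 24, 4, 20].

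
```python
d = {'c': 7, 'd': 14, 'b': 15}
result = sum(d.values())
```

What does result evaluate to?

Step 1: d.values() = [7, 14, 15].
Step 2: sum = 36.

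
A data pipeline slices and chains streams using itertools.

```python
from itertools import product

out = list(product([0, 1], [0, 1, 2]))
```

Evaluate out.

Step 1: product([0, 1], [0, 1, 2]) gives all pairs:
  (0, 0)
  (0, 1)
  (0, 2)
  (1, 0)
  (1, 1)
  (1, 2)
Therefore out = [(0, 0), (0, 1), (0, 2), (1, 0), (1, 1), (1, 2)].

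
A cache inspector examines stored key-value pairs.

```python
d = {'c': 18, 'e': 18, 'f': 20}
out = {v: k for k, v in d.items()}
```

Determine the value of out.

Step 1: Invert dict (swap keys and values):
  'c': 18 -> 18: 'c'
  'e': 18 -> 18: 'e'
  'f': 20 -> 20: 'f'
Therefore out = {18: 'e', 20: 'f'}.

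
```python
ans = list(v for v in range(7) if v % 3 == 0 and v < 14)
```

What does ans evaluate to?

Step 1: Filter range(7) where v % 3 == 0 and v < 14:
  v=0: both conditions met, included
  v=1: excluded (1 % 3 != 0)
  v=2: excluded (2 % 3 != 0)
  v=3: both conditions met, included
  v=4: excluded (4 % 3 != 0)
  v=5: excluded (5 % 3 != 0)
  v=6: both conditions met, included
Therefore ans = [0, 3, 6].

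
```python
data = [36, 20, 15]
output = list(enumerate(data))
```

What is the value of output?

Step 1: enumerate pairs each element with its index:
  (0, 36)
  (1, 20)
  (2, 15)
Therefore output = [(0, 36), (1, 20), (2, 15)].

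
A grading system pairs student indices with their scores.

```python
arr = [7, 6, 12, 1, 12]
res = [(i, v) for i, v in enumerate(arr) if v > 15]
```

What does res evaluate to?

Step 1: Filter enumerate([7, 6, 12, 1, 12]) keeping v > 15:
  (0, 7): 7 <= 15, excluded
  (1, 6): 6 <= 15, excluded
  (2, 12): 12 <= 15, excluded
  (3, 1): 1 <= 15, excluded
  (4, 12): 12 <= 15, excluded
Therefore res = [].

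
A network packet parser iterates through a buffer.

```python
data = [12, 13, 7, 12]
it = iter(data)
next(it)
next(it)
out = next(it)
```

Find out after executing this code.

Step 1: Create iterator over [12, 13, 7, 12].
Step 2: next() consumes 12.
Step 3: next() consumes 13.
Step 4: next() returns 7.
Therefore out = 7.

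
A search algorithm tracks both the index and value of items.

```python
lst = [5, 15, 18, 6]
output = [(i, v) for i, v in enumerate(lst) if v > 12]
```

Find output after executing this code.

Step 1: Filter enumerate([5, 15, 18, 6]) keeping v > 12:
  (0, 5): 5 <= 12, excluded
  (1, 15): 15 > 12, included
  (2, 18): 18 > 12, included
  (3, 6): 6 <= 12, excluded
Therefore output = [(1, 15), (2, 18)].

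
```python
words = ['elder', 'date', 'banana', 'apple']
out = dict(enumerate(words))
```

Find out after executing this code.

Step 1: enumerate pairs indices with words:
  0 -> 'elder'
  1 -> 'date'
  2 -> 'banana'
  3 -> 'apple'
Therefore out = {0: 'elder', 1: 'date', 2: 'banana', 3: 'apple'}.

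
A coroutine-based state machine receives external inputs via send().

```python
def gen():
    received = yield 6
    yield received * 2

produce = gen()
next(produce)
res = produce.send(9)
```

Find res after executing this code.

Step 1: next(produce) advances to first yield, producing 6.
Step 2: send(9) resumes, received = 9.
Step 3: yield received * 2 = 9 * 2 = 18.
Therefore res = 18.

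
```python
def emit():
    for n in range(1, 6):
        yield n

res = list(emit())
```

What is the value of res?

Step 1: The generator yields each value from range(1, 6).
Step 2: list() consumes all yields: [1, 2, 3, 4, 5].
Therefore res = [1, 2, 3, 4, 5].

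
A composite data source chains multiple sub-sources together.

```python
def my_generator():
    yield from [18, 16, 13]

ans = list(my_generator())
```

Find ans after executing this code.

Step 1: yield from delegates to the iterable, yielding each element.
Step 2: Collected values: [18, 16, 13].
Therefore ans = [18, 16, 13].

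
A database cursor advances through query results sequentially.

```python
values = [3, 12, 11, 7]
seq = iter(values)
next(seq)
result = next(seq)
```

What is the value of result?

Step 1: Create iterator over [3, 12, 11, 7].
Step 2: next() consumes 3.
Step 3: next() returns 12.
Therefore result = 12.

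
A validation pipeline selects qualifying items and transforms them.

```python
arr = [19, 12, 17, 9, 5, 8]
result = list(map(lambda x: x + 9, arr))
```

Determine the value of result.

Step 1: Apply lambda x: x + 9 to each element:
  19 -> 28
  12 -> 21
  17 -> 26
  9 -> 18
  5 -> 14
  8 -> 17
Therefore result = [28, 21, 26, 18, 14, 17].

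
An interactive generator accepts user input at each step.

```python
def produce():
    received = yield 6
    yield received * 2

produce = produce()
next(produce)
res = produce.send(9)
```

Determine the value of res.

Step 1: next(produce) advances to first yield, producing 6.
Step 2: send(9) resumes, received = 9.
Step 3: yield received * 2 = 9 * 2 = 18.
Therefore res = 18.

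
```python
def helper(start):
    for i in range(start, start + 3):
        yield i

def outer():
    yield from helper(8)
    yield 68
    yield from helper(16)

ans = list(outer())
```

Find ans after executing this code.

Step 1: outer() delegates to helper(8):
  yield 8
  yield 9
  yield 10
Step 2: yield 68
Step 3: Delegates to helper(16):
  yield 16
  yield 17
  yield 18
Therefore ans = [8, 9, 10, 68, 16, 17, 18].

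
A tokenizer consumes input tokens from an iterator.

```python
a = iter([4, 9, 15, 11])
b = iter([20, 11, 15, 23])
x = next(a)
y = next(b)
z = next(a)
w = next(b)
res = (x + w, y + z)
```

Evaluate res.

Step 1: a iterates [4, 9, 15, 11], b iterates [20, 11, 15, 23].
Step 2: x = next(a) = 4, y = next(b) = 20.
Step 3: z = next(a) = 9, w = next(b) = 11.
Step 4: res = (4 + 11, 20 + 9) = (15, 29).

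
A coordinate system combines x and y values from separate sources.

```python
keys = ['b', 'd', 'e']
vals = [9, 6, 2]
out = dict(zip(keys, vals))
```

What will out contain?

Step 1: zip pairs keys with values:
  'b' -> 9
  'd' -> 6
  'e' -> 2
Therefore out = {'b': 9, 'd': 6, 'e': 2}.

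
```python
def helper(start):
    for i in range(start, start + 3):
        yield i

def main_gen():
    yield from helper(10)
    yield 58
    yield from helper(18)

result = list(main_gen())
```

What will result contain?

Step 1: main_gen() delegates to helper(10):
  yield 10
  yield 11
  yield 12
Step 2: yield 58
Step 3: Delegates to helper(18):
  yield 18
  yield 19
  yield 20
Therefore result = [10, 11, 12, 58, 18, 19, 20].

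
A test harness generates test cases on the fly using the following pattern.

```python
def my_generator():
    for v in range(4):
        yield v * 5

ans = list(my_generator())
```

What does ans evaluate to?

Step 1: For each v in range(4), yield v * 5:
  v=0: yield 0 * 5 = 0
  v=1: yield 1 * 5 = 5
  v=2: yield 2 * 5 = 10
  v=3: yield 3 * 5 = 15
Therefore ans = [0, 5, 10, 15].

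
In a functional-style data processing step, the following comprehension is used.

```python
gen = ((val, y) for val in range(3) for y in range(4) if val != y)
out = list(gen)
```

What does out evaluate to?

Step 1: Nested generator over range(3) x range(4) where val != y:
  (0, 0): excluded (val == y)
  (0, 1): included
  (0, 2): included
  (0, 3): included
  (1, 0): included
  (1, 1): excluded (val == y)
  (1, 2): included
  (1, 3): included
  (2, 0): included
  (2, 1): included
  (2, 2): excluded (val == y)
  (2, 3): included
Therefore out = [(0, 1), (0, 2), (0, 3), (1, 0), (1, 2), (1, 3), (2, 0), (2, 1), (2, 3)].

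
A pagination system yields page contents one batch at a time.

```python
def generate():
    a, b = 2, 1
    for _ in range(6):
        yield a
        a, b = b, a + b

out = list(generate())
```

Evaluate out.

Step 1: Fibonacci-like sequence starting with a=2, b=1:
  Iteration 1: yield a=2, then a,b = 1,3
  Iteration 2: yield a=1, then a,b = 3,4
  Iteration 3: yield a=3, then a,b = 4,7
  Iteration 4: yield a=4, then a,b = 7,11
  Iteration 5: yield a=7, then a,b = 11,18
  Iteration 6: yield a=11, then a,b = 18,29
Therefore out = [2, 1, 3, 4, 7, 11].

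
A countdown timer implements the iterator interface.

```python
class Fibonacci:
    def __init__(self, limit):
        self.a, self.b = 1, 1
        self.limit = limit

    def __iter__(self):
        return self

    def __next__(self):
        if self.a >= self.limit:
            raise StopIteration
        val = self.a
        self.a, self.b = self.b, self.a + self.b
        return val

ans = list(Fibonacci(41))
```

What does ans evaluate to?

Step 1: Fibonacci-like sequence (a=1, b=1) until >= 41:
  Yield 1, then a,b = 1,2
  Yield 1, then a,b = 2,3
  Yield 2, then a,b = 3,5
  Yield 3, then a,b = 5,8
  Yield 5, then a,b = 8,13
  Yield 8, then a,b = 13,21
  Yield 13, then a,b = 21,34
  Yield 21, then a,b = 34,55
  Yield 34, then a,b = 55,89
Step 2: 55 >= 41, stop.
Therefore ans = [1, 1, 2, 3, 5, 8, 13, 21, 34].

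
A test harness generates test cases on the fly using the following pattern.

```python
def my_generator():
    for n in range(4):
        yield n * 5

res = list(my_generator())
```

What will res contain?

Step 1: For each n in range(4), yield n * 5:
  n=0: yield 0 * 5 = 0
  n=1: yield 1 * 5 = 5
  n=2: yield 2 * 5 = 10
  n=3: yield 3 * 5 = 15
Therefore res = [0, 5, 10, 15].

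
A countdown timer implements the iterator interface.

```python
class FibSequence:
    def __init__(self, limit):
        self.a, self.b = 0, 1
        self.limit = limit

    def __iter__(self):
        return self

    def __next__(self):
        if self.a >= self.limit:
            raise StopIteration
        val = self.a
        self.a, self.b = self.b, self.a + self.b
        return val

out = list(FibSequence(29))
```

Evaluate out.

Step 1: Fibonacci-like sequence (a=0, b=1) until >= 29:
  Yield 0, then a,b = 1,1
  Yield 1, then a,b = 1,2
  Yield 1, then a,b = 2,3
  Yield 2, then a,b = 3,5
  Yield 3, then a,b = 5,8
  Yield 5, then a,b = 8,13
  Yield 8, then a,b = 13,21
  Yield 13, then a,b = 21,34
  Yield 21, then a,b = 34,55
Step 2: 34 >= 29, stop.
Therefore out = [0, 1, 1, 2, 3, 5, 8, 13, 21].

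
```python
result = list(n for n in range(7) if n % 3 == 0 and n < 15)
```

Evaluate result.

Step 1: Filter range(7) where n % 3 == 0 and n < 15:
  n=0: both conditions met, included
  n=1: excluded (1 % 3 != 0)
  n=2: excluded (2 % 3 != 0)
  n=3: both conditions met, included
  n=4: excluded (4 % 3 != 0)
  n=5: excluded (5 % 3 != 0)
  n=6: both conditions met, included
Therefore result = [0, 3, 6].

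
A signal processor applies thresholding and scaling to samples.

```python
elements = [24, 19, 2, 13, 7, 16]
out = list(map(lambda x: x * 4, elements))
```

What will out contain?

Step 1: Apply lambda x: x * 4 to each element:
  24 -> 96
  19 -> 76
  2 -> 8
  13 -> 52
  7 -> 28
  16 -> 64
Therefore out = [96, 76, 8, 52, 28, 64].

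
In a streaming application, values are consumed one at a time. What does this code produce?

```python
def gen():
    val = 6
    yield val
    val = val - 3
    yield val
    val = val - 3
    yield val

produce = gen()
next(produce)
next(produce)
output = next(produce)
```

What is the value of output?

Step 1: Trace through generator execution:
  Yield 1: val starts at 6, yield 6
  Yield 2: val = 6 - 3 = 3, yield 3
  Yield 3: val = 3 - 3 = 0, yield 0
Step 2: First next() gets 6, second next() gets the second value, third next() yields 0.
Therefore output = 0.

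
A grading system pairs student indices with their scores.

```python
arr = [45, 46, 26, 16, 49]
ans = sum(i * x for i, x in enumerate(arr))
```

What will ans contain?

Step 1: Compute i * x for each (i, x) in enumerate([45, 46, 26, 16, 49]):
  i=0, x=45: 0*45 = 0
  i=1, x=46: 1*46 = 46
  i=2, x=26: 2*26 = 52
  i=3, x=16: 3*16 = 48
  i=4, x=49: 4*49 = 196
Step 2: sum = 0 + 46 + 52 + 48 + 196 = 342.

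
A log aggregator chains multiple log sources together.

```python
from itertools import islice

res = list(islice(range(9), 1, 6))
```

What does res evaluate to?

Step 1: islice(range(9), 1, 6) takes elements at indices [1, 6).
Step 2: Elements: [1, 2, 3, 4, 5].
Therefore res = [1, 2, 3, 4, 5].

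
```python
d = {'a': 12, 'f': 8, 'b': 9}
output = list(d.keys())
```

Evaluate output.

Step 1: d.keys() returns the dictionary keys in insertion order.
Therefore output = ['a', 'f', 'b'].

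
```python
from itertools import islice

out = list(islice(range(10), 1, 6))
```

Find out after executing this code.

Step 1: islice(range(10), 1, 6) takes elements at indices [1, 6).
Step 2: Elements: [1, 2, 3, 4, 5].
Therefore out = [1, 2, 3, 4, 5].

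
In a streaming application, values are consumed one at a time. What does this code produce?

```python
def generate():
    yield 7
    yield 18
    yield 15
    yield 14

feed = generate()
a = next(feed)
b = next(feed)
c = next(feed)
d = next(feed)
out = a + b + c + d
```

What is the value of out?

Step 1: Create generator and consume all values:
  a = next(feed) = 7
  b = next(feed) = 18
  c = next(feed) = 15
  d = next(feed) = 14
Step 2: out = 7 + 18 + 15 + 14 = 54.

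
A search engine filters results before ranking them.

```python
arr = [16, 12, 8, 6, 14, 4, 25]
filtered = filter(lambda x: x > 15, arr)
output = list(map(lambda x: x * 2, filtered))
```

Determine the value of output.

Step 1: Filter arr for elements > 15:
  16: kept
  12: removed
  8: removed
  6: removed
  14: removed
  4: removed
  25: kept
Step 2: Map x * 2 on filtered [16, 25]:
  16 -> 32
  25 -> 50
Therefore output = [32, 50].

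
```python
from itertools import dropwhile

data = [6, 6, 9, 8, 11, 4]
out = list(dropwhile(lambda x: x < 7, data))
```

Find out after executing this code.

Step 1: dropwhile drops elements while < 7:
  6 < 7: dropped
  6 < 7: dropped
  9: kept (dropping stopped)
Step 2: Remaining elements kept regardless of condition.
Therefore out = [9, 8, 11, 4].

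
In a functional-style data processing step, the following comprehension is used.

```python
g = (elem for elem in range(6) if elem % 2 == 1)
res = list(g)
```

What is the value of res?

Step 1: Filter range(6) keeping only odd values:
  elem=0: even, excluded
  elem=1: odd, included
  elem=2: even, excluded
  elem=3: odd, included
  elem=4: even, excluded
  elem=5: odd, included
Therefore res = [1, 3, 5].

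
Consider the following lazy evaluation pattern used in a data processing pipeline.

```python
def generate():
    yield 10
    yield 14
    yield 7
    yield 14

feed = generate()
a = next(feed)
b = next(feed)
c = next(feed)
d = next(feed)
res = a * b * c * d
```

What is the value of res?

Step 1: Create generator and consume all values:
  a = next(feed) = 10
  b = next(feed) = 14
  c = next(feed) = 7
  d = next(feed) = 14
Step 2: res = 10 * 14 * 7 * 14 = 13720.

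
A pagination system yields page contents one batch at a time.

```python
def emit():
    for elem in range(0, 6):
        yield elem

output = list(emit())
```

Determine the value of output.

Step 1: The generator yields each value from range(0, 6).
Step 2: list() consumes all yields: [0, 1, 2, 3, 4, 5].
Therefore output = [0, 1, 2, 3, 4, 5].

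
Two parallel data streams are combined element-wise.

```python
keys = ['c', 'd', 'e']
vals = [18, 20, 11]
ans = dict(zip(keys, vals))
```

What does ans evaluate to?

Step 1: zip pairs keys with values:
  'c' -> 18
  'd' -> 20
  'e' -> 11
Therefore ans = {'c': 18, 'd': 20, 'e': 11}.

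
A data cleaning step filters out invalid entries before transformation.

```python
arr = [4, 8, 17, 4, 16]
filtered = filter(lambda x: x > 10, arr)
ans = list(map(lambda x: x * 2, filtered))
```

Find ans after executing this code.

Step 1: Filter arr for elements > 10:
  4: removed
  8: removed
  17: kept
  4: removed
  16: kept
Step 2: Map x * 2 on filtered [17, 16]:
  17 -> 34
  16 -> 32
Therefore ans = [34, 32].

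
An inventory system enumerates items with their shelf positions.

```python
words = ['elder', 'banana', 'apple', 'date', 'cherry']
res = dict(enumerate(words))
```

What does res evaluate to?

Step 1: enumerate pairs indices with words:
  0 -> 'elder'
  1 -> 'banana'
  2 -> 'apple'
  3 -> 'date'
  4 -> 'cherry'
Therefore res = {0: 'elder', 1: 'banana', 2: 'apple', 3: 'date', 4: 'cherry'}.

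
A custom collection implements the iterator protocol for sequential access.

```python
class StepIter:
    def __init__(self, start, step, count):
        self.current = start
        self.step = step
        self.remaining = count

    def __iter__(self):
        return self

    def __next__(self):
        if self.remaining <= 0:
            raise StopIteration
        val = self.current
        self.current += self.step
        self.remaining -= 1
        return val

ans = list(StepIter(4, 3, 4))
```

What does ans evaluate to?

Step 1: StepIter starts at 4, increments by 3, for 4 steps:
  Yield 4, then current += 3
  Yield 7, then current += 3
  Yield 10, then current += 3
  Yield 13, then current += 3
Therefore ans = [4, 7, 10, 13].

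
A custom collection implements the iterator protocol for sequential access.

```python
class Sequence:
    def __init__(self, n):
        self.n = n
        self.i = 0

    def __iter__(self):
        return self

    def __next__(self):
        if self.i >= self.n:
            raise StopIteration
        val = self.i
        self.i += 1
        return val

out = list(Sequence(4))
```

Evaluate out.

Step 1: Sequence(4) creates an iterator counting 0 to 3.
Step 2: list() consumes all values: [0, 1, 2, 3].
Therefore out = [0, 1, 2, 3].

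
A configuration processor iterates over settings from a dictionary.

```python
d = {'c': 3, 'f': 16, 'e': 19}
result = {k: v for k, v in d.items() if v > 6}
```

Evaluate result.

Step 1: Filter items where value > 6:
  'c': 3 <= 6: removed
  'f': 16 > 6: kept
  'e': 19 > 6: kept
Therefore result = {'f': 16, 'e': 19}.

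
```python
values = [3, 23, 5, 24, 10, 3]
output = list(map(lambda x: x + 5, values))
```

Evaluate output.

Step 1: Apply lambda x: x + 5 to each element:
  3 -> 8
  23 -> 28
  5 -> 10
  24 -> 29
  10 -> 15
  3 -> 8
Therefore output = [8, 28, 10, 29, 15, 8].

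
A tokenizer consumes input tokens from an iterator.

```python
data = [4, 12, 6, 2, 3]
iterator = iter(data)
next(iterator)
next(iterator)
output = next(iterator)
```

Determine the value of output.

Step 1: Create iterator over [4, 12, 6, 2, 3].
Step 2: next() consumes 4.
Step 3: next() consumes 12.
Step 4: next() returns 6.
Therefore output = 6.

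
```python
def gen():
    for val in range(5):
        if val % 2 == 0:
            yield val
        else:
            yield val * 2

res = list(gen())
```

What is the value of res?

Step 1: For each val in range(5), yield val if even, else val*2:
  val=0 (even): yield 0
  val=1 (odd): yield 1*2 = 2
  val=2 (even): yield 2
  val=3 (odd): yield 3*2 = 6
  val=4 (even): yield 4
Therefore res = [0, 2, 2, 6, 4].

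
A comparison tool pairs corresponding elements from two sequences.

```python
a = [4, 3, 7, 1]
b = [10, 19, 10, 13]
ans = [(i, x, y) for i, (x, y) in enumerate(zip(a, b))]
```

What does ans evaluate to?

Step 1: enumerate(zip(a, b)) gives index with paired elements:
  i=0: (4, 10)
  i=1: (3, 19)
  i=2: (7, 10)
  i=3: (1, 13)
Therefore ans = [(0, 4, 10), (1, 3, 19), (2, 7, 10), (3, 1, 13)].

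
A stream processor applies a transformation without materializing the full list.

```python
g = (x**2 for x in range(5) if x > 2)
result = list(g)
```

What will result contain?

Step 1: For range(5), keep x > 2, then square:
  x=0: 0 <= 2, excluded
  x=1: 1 <= 2, excluded
  x=2: 2 <= 2, excluded
  x=3: 3 > 2, yield 3**2 = 9
  x=4: 4 > 2, yield 4**2 = 16
Therefore result = [9, 16].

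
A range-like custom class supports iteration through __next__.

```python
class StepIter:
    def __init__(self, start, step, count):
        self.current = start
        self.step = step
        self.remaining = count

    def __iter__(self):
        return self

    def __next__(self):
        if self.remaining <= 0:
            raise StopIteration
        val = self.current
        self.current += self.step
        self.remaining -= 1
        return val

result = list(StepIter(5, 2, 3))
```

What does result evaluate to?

Step 1: StepIter starts at 5, increments by 2, for 3 steps:
  Yield 5, then current += 2
  Yield 7, then current += 2
  Yield 9, then current += 2
Therefore result = [5, 7, 9].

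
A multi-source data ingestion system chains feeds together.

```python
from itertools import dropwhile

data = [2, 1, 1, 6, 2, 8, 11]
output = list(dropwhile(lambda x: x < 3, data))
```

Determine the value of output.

Step 1: dropwhile drops elements while < 3:
  2 < 3: dropped
  1 < 3: dropped
  1 < 3: dropped
  6: kept (dropping stopped)
Step 2: Remaining elements kept regardless of condition.
Therefore output = [6, 2, 8, 11].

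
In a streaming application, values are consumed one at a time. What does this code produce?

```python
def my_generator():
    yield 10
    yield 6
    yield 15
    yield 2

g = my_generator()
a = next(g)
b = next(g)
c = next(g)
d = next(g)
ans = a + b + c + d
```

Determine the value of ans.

Step 1: Create generator and consume all values:
  a = next(g) = 10
  b = next(g) = 6
  c = next(g) = 15
  d = next(g) = 2
Step 2: ans = 10 + 6 + 15 + 2 = 33.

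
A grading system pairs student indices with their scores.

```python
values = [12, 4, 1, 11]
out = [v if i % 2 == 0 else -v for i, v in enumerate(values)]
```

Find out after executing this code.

Step 1: For each (i, v), keep v if i is even, negate if odd:
  i=0 (even): keep 12
  i=1 (odd): negate to -4
  i=2 (even): keep 1
  i=3 (odd): negate to -11
Therefore out = [12, -4, 1, -11].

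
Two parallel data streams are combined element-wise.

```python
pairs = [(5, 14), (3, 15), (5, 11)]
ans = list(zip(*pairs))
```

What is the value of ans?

Step 1: zip(*pairs) transposes: unzips [(5, 14), (3, 15), (5, 11)] into separate sequences.
Step 2: First elements: (5, 3, 5), second elements: (14, 15, 11).
Therefore ans = [(5, 3, 5), (14, 15, 11)].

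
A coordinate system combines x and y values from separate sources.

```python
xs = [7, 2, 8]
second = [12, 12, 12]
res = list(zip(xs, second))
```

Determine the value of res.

Step 1: zip pairs elements at same index:
  Index 0: (7, 12)
  Index 1: (2, 12)
  Index 2: (8, 12)
Therefore res = [(7, 12), (2, 12), (8, 12)].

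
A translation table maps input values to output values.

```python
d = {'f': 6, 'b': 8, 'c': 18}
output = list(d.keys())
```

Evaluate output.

Step 1: d.keys() returns the dictionary keys in insertion order.
Therefore output = ['f', 'b', 'c'].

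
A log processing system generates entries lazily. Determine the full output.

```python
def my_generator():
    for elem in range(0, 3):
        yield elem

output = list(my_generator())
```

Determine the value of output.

Step 1: The generator yields each value from range(0, 3).
Step 2: list() consumes all yields: [0, 1, 2].
Therefore output = [0, 1, 2].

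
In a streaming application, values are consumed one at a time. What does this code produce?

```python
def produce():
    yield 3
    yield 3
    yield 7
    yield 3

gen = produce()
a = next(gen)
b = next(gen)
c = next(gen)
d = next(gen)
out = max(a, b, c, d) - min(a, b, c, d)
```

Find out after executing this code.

Step 1: Create generator and consume all values:
  a = next(gen) = 3
  b = next(gen) = 3
  c = next(gen) = 7
  d = next(gen) = 3
Step 2: max = 7, min = 3, out = 7 - 3 = 4.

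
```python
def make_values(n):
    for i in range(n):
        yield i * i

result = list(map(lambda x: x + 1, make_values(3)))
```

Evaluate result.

Step 1: make_values(3) yields squares: [0, 1, 4].
Step 2: map adds 1 to each: [1, 2, 5].
Therefore result = [1, 2, 5].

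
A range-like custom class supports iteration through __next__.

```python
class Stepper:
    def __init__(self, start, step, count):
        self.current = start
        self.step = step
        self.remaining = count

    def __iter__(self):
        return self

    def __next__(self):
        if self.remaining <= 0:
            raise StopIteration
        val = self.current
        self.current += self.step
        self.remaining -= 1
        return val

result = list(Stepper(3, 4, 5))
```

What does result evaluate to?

Step 1: Stepper starts at 3, increments by 4, for 5 steps:
  Yield 3, then current += 4
  Yield 7, then current += 4
  Yield 11, then current += 4
  Yield 15, then current += 4
  Yield 19, then current += 4
Therefore result = [3, 7, 11, 15, 19].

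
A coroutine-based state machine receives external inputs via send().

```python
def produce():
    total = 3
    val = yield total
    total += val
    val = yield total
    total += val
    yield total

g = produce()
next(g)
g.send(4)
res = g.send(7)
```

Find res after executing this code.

Step 1: next() -> yield total=3.
Step 2: send(4) -> val=4, total = 3+4 = 7, yield 7.
Step 3: send(7) -> val=7, total = 7+7 = 14, yield 14.
Therefore res = 14.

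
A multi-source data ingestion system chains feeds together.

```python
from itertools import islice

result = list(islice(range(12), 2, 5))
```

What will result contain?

Step 1: islice(range(12), 2, 5) takes elements at indices [2, 5).
Step 2: Elements: [2, 3, 4].
Therefore result = [2, 3, 4].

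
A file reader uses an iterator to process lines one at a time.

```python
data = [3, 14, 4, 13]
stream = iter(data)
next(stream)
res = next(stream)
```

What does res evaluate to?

Step 1: Create iterator over [3, 14, 4, 13].
Step 2: next() consumes 3.
Step 3: next() returns 14.
Therefore res = 14.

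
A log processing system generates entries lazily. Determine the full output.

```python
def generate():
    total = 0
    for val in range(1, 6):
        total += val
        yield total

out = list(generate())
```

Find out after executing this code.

Step 1: Generator accumulates running sum:
  val=1: total = 1, yield 1
  val=2: total = 3, yield 3
  val=3: total = 6, yield 6
  val=4: total = 10, yield 10
  val=5: total = 15, yield 15
Therefore out = [1, 3, 6, 10, 15].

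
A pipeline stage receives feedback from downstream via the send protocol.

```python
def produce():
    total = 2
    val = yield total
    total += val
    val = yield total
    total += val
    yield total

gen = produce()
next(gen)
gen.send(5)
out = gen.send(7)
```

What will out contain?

Step 1: next() -> yield total=2.
Step 2: send(5) -> val=5, total = 2+5 = 7, yield 7.
Step 3: send(7) -> val=7, total = 7+7 = 14, yield 14.
Therefore out = 14.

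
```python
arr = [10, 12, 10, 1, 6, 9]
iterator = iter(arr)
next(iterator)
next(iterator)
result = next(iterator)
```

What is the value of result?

Step 1: Create iterator over [10, 12, 10, 1, 6, 9].
Step 2: next() consumes 10.
Step 3: next() consumes 12.
Step 4: next() returns 10.
Therefore result = 10.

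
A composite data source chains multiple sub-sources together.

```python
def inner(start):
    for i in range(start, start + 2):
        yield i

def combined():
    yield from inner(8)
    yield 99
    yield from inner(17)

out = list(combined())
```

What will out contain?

Step 1: combined() delegates to inner(8):
  yield 8
  yield 9
Step 2: yield 99
Step 3: Delegates to inner(17):
  yield 17
  yield 18
Therefore out = [8, 9, 99, 17, 18].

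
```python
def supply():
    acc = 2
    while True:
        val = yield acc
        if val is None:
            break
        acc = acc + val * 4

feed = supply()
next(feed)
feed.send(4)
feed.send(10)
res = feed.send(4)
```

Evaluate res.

Step 1: next() -> yield acc=2.
Step 2: send(4) -> val=4, acc = 2 + 4*4 = 18, yield 18.
Step 3: send(10) -> val=10, acc = 18 + 10*4 = 58, yield 58.
Step 4: send(4) -> val=4, acc = 58 + 4*4 = 74, yield 74.
Therefore res = 74.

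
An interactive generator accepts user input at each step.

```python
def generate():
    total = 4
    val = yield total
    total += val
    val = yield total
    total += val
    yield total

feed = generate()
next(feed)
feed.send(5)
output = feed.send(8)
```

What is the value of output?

Step 1: next() -> yield total=4.
Step 2: send(5) -> val=5, total = 4+5 = 9, yield 9.
Step 3: send(8) -> val=8, total = 9+8 = 17, yield 17.
Therefore output = 17.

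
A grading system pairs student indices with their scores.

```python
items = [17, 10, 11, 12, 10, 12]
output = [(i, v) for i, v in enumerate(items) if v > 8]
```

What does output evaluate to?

Step 1: Filter enumerate([17, 10, 11, 12, 10, 12]) keeping v > 8:
  (0, 17): 17 > 8, included
  (1, 10): 10 > 8, included
  (2, 11): 11 > 8, included
  (3, 12): 12 > 8, included
  (4, 10): 10 > 8, included
  (5, 12): 12 > 8, included
Therefore output = [(0, 17), (1, 10), (2, 11), (3, 12), (4, 10), (5, 12)].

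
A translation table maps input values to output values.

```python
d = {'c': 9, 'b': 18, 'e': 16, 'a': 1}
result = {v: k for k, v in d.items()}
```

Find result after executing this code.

Step 1: Invert dict (swap keys and values):
  'c': 9 -> 9: 'c'
  'b': 18 -> 18: 'b'
  'e': 16 -> 16: 'e'
  'a': 1 -> 1: 'a'
Therefore result = {9: 'c', 18: 'b', 16: 'e', 1: 'a'}.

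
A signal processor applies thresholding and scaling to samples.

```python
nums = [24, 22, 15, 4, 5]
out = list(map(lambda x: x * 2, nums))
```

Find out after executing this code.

Step 1: Apply lambda x: x * 2 to each element:
  24 -> 48
  22 -> 44
  15 -> 30
  4 -> 8
  5 -> 10
Therefore out = [48, 44, 30, 8, 10].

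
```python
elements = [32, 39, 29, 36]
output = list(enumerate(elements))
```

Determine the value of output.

Step 1: enumerate pairs each element with its index:
  (0, 32)
  (1, 39)
  (2, 29)
  (3, 36)
Therefore output = [(0, 32), (1, 39), (2, 29), (3, 36)].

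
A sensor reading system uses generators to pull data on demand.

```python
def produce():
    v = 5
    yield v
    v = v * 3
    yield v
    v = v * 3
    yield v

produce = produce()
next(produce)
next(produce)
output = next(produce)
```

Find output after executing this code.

Step 1: Trace through generator execution:
  Yield 1: v starts at 5, yield 5
  Yield 2: v = 5 * 3 = 15, yield 15
  Yield 3: v = 15 * 3 = 45, yield 45
Step 2: First next() gets 5, second next() gets the second value, third next() yields 45.
Therefore output = 45.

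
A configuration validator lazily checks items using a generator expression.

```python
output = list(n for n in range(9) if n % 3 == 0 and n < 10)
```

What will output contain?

Step 1: Filter range(9) where n % 3 == 0 and n < 10:
  n=0: both conditions met, included
  n=1: excluded (1 % 3 != 0)
  n=2: excluded (2 % 3 != 0)
  n=3: both conditions met, included
  n=4: excluded (4 % 3 != 0)
  n=5: excluded (5 % 3 != 0)
  n=6: both conditions met, included
  n=7: excluded (7 % 3 != 0)
  n=8: excluded (8 % 3 != 0)
Therefore output = [0, 3, 6].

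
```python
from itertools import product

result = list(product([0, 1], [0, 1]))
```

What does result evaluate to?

Step 1: product([0, 1], [0, 1]) gives all pairs:
  (0, 0)
  (0, 1)
  (1, 0)
  (1, 1)
Therefore result = [(0, 0), (0, 1), (1, 0), (1, 1)].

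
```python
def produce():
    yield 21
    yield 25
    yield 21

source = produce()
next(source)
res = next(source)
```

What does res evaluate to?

Step 1: produce() creates a generator.
Step 2: next(source) yields 21 (consumed and discarded).
Step 3: next(source) yields 25, assigned to res.
Therefore res = 25.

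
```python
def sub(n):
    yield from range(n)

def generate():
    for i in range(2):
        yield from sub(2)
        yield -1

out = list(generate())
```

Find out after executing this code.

Step 1: For each i in range(2):
  i=0: yield from sub(2) -> [0, 1], then yield -1
  i=1: yield from sub(2) -> [0, 1], then yield -1
Therefore out = [0, 1, -1, 0, 1, -1].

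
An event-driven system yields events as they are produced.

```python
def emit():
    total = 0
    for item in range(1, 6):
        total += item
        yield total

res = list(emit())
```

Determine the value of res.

Step 1: Generator accumulates running sum:
  item=1: total = 1, yield 1
  item=2: total = 3, yield 3
  item=3: total = 6, yield 6
  item=4: total = 10, yield 10
  item=5: total = 15, yield 15
Therefore res = [1, 3, 6, 10, 15].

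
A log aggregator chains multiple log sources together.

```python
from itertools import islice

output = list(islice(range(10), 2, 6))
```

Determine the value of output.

Step 1: islice(range(10), 2, 6) takes elements at indices [2, 6).
Step 2: Elements: [2, 3, 4, 5].
Therefore output = [2, 3, 4, 5].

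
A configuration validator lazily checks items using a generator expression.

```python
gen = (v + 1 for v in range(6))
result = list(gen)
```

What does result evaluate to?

Step 1: For each v in range(6), compute v+1:
  v=0: 0+1 = 1
  v=1: 1+1 = 2
  v=2: 2+1 = 3
  v=3: 3+1 = 4
  v=4: 4+1 = 5
  v=5: 5+1 = 6
Therefore result = [1, 2, 3, 4, 5, 6].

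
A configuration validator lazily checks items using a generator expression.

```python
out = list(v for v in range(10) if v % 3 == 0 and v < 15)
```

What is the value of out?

Step 1: Filter range(10) where v % 3 == 0 and v < 15:
  v=0: both conditions met, included
  v=1: excluded (1 % 3 != 0)
  v=2: excluded (2 % 3 != 0)
  v=3: both conditions met, included
  v=4: excluded (4 % 3 != 0)
  v=5: excluded (5 % 3 != 0)
  v=6: both conditions met, included
  v=7: excluded (7 % 3 != 0)
  v=8: excluded (8 % 3 != 0)
  v=9: both conditions met, included
Therefore out = [0, 3, 6, 9].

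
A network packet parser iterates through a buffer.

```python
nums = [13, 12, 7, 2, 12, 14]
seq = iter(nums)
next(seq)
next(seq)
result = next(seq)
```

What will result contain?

Step 1: Create iterator over [13, 12, 7, 2, 12, 14].
Step 2: next() consumes 13.
Step 3: next() consumes 12.
Step 4: next() returns 7.
Therefore result = 7.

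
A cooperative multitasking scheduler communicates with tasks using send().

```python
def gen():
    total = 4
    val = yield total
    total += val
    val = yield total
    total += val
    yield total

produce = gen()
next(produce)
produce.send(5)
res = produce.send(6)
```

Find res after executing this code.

Step 1: next() -> yield total=4.
Step 2: send(5) -> val=5, total = 4+5 = 9, yield 9.
Step 3: send(6) -> val=6, total = 9+6 = 15, yield 15.
Therefore res = 15.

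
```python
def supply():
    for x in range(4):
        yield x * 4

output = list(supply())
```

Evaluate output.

Step 1: For each x in range(4), yield x * 4:
  x=0: yield 0 * 4 = 0
  x=1: yield 1 * 4 = 4
  x=2: yield 2 * 4 = 8
  x=3: yield 3 * 4 = 12
Therefore output = [0, 4, 8, 12].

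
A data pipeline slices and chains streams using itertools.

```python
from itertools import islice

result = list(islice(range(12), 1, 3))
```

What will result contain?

Step 1: islice(range(12), 1, 3) takes elements at indices [1, 3).
Step 2: Elements: [1, 2].
Therefore result = [1, 2].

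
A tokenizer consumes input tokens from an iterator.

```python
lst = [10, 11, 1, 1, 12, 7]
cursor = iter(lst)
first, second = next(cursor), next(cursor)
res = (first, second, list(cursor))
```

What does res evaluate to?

Step 1: Create iterator over [10, 11, 1, 1, 12, 7].
Step 2: first = 10, second = 11.
Step 3: Remaining elements: [1, 1, 12, 7].
Therefore res = (10, 11, [1, 1, 12, 7]).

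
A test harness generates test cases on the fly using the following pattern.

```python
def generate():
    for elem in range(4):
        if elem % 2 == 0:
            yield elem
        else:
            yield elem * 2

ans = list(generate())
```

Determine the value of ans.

Step 1: For each elem in range(4), yield elem if even, else elem*2:
  elem=0 (even): yield 0
  elem=1 (odd): yield 1*2 = 2
  elem=2 (even): yield 2
  elem=3 (odd): yield 3*2 = 6
Therefore ans = [0, 2, 2, 6].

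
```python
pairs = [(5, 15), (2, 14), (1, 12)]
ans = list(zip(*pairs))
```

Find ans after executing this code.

Step 1: zip(*pairs) transposes: unzips [(5, 15), (2, 14), (1, 12)] into separate sequences.
Step 2: First elements: (5, 2, 1), second elements: (15, 14, 12).
Therefore ans = [(5, 2, 1), (15, 14, 12)].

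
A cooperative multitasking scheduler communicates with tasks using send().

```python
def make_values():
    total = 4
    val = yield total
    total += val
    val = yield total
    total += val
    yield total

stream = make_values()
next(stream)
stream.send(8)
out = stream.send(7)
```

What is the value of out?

Step 1: next() -> yield total=4.
Step 2: send(8) -> val=8, total = 4+8 = 12, yield 12.
Step 3: send(7) -> val=7, total = 12+7 = 19, yield 19.
Therefore out = 19.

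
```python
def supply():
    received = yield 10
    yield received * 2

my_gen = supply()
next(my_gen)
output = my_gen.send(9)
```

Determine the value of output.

Step 1: next(my_gen) advances to first yield, producing 10.
Step 2: send(9) resumes, received = 9.
Step 3: yield received * 2 = 9 * 2 = 18.
Therefore output = 18.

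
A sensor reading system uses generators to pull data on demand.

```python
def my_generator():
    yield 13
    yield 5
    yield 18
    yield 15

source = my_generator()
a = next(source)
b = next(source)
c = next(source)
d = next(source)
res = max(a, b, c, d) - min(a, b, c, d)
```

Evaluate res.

Step 1: Create generator and consume all values:
  a = next(source) = 13
  b = next(source) = 5
  c = next(source) = 18
  d = next(source) = 15
Step 2: max = 18, min = 5, res = 18 - 5 = 13.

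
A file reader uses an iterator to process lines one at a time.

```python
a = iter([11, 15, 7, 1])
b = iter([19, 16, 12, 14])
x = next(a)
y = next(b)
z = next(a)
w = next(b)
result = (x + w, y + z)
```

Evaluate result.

Step 1: a iterates [11, 15, 7, 1], b iterates [19, 16, 12, 14].
Step 2: x = next(a) = 11, y = next(b) = 19.
Step 3: z = next(a) = 15, w = next(b) = 16.
Step 4: result = (11 + 16, 19 + 15) = (27, 34).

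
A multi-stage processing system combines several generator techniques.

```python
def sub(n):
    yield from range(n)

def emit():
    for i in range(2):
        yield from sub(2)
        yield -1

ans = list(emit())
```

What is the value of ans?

Step 1: For each i in range(2):
  i=0: yield from sub(2) -> [0, 1], then yield -1
  i=1: yield from sub(2) -> [0, 1], then yield -1
Therefore ans = [0, 1, -1, 0, 1, -1].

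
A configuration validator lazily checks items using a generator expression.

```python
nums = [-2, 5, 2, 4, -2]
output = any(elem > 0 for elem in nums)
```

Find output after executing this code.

Step 1: Check elem > 0 for each element in [-2, 5, 2, 4, -2]:
  -2 > 0: False
  5 > 0: True
  2 > 0: True
  4 > 0: True
  -2 > 0: False
Step 2: any() returns True.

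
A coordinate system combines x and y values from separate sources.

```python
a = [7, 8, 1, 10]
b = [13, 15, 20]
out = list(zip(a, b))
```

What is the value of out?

Step 1: zip stops at shortest (len(a)=4, len(b)=3):
  Index 0: (7, 13)
  Index 1: (8, 15)
  Index 2: (1, 20)
Step 2: Last element of a (10) has no pair, dropped.
Therefore out = [(7, 13), (8, 15), (1, 20)].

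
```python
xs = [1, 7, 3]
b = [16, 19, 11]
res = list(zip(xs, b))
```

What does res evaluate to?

Step 1: zip pairs elements at same index:
  Index 0: (1, 16)
  Index 1: (7, 19)
  Index 2: (3, 11)
Therefore res = [(1, 16), (7, 19), (3, 11)].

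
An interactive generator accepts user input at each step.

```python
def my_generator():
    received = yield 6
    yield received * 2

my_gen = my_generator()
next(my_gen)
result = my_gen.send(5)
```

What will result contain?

Step 1: next(my_gen) advances to first yield, producing 6.
Step 2: send(5) resumes, received = 5.
Step 3: yield received * 2 = 5 * 2 = 10.
Therefore result = 10.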